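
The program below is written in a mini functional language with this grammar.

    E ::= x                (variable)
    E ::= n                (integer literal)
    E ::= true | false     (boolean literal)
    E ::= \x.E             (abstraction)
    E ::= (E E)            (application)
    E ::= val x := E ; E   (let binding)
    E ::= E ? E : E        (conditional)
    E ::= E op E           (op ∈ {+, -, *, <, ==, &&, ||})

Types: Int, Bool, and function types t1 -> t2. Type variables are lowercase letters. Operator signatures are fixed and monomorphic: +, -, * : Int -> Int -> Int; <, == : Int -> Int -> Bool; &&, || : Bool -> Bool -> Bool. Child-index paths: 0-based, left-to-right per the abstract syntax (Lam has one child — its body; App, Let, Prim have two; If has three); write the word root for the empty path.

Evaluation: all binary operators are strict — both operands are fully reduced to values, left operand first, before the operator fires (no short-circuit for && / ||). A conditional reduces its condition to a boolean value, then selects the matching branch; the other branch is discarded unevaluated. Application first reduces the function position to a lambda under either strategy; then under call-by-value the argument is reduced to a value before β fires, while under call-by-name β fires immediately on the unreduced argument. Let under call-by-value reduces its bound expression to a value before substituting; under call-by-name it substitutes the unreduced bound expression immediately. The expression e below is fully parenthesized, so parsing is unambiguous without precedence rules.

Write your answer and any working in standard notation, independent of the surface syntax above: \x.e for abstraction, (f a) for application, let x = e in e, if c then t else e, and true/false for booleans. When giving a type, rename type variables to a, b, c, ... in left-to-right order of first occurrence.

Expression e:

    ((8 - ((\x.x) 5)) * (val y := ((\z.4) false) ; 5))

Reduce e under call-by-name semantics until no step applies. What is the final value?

Answer: 15

Working:
step 0: ((8 - ((\x.x) 5)) * (let y = ((\z.4) false) in 5))
step 1: [beta@0.1] ((8 - 5) * (let y = ((\z.4) false) in 5))
step 2: [delta@0] (3 * (let y = ((\z.4) false) in 5))
step 3: [let@1] (3 * 5)
step 4: [delta@root] 15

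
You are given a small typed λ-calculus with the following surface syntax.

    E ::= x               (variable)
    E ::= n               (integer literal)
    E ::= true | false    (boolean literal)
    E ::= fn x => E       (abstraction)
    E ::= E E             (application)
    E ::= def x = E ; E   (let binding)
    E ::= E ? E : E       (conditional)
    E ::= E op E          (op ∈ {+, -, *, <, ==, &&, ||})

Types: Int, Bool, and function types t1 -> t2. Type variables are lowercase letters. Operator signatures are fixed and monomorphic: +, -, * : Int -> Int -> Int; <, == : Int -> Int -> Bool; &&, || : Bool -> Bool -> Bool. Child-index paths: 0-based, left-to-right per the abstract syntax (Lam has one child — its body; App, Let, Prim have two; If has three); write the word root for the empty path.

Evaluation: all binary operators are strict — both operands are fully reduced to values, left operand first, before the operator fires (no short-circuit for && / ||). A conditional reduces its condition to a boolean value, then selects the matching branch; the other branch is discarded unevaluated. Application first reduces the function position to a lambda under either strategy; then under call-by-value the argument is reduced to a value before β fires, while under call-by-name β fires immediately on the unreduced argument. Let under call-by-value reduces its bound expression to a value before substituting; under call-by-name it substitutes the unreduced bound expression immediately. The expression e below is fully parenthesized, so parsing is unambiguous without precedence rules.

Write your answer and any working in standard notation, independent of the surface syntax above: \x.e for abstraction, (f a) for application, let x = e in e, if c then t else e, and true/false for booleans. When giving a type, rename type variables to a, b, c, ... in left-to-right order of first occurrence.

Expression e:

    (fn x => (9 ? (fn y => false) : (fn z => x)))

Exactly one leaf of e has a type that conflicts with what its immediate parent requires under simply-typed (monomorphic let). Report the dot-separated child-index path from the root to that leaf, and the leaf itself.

Working:
  unify Int ~ Bool
  FAIL: mismatch Int ~ Bool

Answer: 0.0 : 9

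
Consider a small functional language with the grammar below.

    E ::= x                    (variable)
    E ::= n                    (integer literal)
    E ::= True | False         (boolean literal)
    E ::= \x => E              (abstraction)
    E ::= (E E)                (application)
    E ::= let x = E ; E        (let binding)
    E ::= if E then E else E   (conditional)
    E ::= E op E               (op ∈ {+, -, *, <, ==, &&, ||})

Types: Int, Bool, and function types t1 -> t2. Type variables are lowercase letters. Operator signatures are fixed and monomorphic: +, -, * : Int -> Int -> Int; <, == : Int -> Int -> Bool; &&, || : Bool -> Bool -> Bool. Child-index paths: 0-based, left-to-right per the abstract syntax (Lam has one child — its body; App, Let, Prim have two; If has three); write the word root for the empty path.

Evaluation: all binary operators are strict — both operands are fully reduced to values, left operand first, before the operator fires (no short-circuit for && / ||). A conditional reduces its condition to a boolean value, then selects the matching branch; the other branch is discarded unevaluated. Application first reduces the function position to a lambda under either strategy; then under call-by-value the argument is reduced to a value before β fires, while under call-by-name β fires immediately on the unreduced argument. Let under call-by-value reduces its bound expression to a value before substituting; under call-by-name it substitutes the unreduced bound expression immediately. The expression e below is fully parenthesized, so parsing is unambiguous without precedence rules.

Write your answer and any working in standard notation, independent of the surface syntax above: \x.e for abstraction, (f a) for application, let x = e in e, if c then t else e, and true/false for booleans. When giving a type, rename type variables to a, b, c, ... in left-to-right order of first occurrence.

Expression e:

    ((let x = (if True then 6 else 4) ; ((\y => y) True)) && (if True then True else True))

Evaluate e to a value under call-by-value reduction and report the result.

Answer: true

Derivation:
step 0: ((let x = (if true then 6 else 4) in ((\y.y) true)) && (if true then true else true))
step 1: [if@0.0] ((let x = 6 in ((\y.y) true)) && (if true then true else true))
step 2: [let@0] (((\y.y) true) && (if true then true else true))
step 3: [beta@0] (true && (if true then true else true))
step 4: [if@1] (true && true)
step 5: [delta@root] true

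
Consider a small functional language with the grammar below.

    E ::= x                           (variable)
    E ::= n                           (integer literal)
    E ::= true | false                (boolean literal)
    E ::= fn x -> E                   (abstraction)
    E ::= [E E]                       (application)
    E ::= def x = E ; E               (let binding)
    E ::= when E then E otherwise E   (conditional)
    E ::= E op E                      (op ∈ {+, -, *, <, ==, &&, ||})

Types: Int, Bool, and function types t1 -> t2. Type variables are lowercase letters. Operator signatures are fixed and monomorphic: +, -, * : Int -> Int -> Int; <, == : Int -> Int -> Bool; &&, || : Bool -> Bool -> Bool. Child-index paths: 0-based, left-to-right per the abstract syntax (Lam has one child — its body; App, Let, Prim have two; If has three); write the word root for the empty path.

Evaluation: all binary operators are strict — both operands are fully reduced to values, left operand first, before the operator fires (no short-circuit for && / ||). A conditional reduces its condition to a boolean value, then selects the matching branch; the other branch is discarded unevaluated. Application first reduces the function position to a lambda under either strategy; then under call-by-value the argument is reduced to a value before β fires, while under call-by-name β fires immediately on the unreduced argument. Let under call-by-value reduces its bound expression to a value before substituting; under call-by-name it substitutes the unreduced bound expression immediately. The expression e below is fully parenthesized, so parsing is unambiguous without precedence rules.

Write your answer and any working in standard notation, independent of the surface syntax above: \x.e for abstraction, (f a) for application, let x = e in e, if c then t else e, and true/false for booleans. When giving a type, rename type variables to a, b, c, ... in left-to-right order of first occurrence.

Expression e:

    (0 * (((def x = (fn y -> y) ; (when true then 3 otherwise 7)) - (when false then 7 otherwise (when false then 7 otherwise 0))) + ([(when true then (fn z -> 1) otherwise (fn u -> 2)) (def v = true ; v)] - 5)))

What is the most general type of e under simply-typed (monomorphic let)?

Derivation:
  unify Int ~ Int
y : a
\y._ : a -> a
let x : a -> a
  unify Bool ~ Bool
  unify Int ~ Int
  unify Int ~ Int
  unify Bool ~ Bool
  unify Bool ~ Bool
  unify Int ~ Int
  unify Int ~ Int
  unify Int ~ Int
  unify Int ~ Int
  unify Bool ~ Bool
\z._ : b -> Int
\u._ : c -> Int
  unify b -> Int ~ c -> Int
  unify b ~ c
  unify Int ~ Int
let v : Bool
v : Bool
  unify c -> Int ~ Bool -> d
  unify c ~ Bool
  unify Int ~ d
_ _ : Int
  unify Int ~ Int
  unify Int ~ Int
  unify Int ~ Int
  unify Int ~ Int

Answer: Int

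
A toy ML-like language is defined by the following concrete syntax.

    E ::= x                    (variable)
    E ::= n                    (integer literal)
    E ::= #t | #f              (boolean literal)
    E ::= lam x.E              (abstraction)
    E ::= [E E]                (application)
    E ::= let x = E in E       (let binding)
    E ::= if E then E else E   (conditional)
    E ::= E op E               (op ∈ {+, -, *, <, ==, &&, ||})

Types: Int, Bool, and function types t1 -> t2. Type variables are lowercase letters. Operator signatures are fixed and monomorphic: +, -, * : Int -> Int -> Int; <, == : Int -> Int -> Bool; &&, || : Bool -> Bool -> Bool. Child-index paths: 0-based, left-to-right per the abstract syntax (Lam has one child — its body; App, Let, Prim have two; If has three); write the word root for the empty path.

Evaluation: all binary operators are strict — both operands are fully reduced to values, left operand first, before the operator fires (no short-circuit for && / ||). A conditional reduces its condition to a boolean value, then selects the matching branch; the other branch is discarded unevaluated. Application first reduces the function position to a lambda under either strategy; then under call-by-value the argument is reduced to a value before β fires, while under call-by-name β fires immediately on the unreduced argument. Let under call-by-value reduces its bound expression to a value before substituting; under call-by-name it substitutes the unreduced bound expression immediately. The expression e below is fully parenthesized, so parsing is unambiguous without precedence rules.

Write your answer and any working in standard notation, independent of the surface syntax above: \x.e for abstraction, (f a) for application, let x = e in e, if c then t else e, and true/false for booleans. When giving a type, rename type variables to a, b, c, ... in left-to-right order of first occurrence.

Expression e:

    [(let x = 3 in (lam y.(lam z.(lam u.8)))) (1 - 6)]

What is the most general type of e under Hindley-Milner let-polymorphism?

Derivation:
let x : Int
\u._ : c -> Int
\z._ : b -> c -> Int
\y._ : a -> b -> c -> Int
  unify Int ~ Int
  unify Int ~ Int
  unify a -> b -> c -> Int ~ Int -> d
  unify a ~ Int
  unify b -> c -> Int ~ d
_ _ : b -> c -> Int

Answer: a -> b -> Int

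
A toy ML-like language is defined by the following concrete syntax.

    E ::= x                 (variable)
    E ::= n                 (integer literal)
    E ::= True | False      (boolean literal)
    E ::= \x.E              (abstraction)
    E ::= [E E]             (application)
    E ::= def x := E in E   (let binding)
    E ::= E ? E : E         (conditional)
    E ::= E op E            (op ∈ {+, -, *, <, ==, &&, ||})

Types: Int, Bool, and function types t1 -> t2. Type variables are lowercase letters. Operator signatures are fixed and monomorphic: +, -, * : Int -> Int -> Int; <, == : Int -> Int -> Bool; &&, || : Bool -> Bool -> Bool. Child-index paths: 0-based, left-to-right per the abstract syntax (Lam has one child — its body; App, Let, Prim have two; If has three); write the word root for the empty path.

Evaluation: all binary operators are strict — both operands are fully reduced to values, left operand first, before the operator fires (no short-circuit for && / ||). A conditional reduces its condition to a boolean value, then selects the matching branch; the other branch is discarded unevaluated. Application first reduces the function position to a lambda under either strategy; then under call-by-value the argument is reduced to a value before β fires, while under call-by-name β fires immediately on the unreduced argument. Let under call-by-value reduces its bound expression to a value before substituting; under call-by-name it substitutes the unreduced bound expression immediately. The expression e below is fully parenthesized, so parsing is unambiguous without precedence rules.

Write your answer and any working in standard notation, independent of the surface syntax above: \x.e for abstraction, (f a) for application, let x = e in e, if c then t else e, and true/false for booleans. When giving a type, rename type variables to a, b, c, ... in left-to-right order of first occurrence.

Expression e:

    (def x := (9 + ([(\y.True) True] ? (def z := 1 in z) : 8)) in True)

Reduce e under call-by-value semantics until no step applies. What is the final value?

Trace:
step 0: (let x = (9 + (if ((\y.true) true) then (let z = 1 in z) else 8)) in true)
step 1: [beta@0.1.0] (let x = (9 + (if true then (let z = 1 in z) else 8)) in true)
step 2: [if@0.1] (let x = (9 + (let z = 1 in z)) in true)
step 3: [let@0.1] (let x = (9 + 1) in true)
step 4: [delta@0] (let x = 10 in true)
step 5: [let@root] true

Answer: true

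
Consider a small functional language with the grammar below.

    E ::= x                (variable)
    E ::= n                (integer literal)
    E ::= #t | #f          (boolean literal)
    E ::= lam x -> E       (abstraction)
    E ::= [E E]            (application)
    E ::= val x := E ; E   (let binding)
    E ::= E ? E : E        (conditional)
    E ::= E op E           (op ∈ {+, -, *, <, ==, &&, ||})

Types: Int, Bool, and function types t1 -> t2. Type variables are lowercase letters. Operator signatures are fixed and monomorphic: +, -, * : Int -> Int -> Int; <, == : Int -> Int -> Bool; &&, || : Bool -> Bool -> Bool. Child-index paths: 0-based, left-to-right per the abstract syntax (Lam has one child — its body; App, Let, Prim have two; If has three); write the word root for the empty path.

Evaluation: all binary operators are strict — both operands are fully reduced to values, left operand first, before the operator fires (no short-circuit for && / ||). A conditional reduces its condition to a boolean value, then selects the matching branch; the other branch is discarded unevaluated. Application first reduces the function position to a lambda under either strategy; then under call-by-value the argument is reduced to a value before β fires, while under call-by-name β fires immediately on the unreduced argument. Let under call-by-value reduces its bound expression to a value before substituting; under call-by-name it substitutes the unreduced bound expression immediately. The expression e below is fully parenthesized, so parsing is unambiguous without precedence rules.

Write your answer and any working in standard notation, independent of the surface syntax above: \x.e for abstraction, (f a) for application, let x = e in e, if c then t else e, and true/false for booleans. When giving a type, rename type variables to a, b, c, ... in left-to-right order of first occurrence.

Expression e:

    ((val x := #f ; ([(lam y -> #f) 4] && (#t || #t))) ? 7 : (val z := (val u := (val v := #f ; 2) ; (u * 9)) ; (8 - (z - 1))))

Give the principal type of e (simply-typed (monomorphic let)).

Answer: Int

Derivation:
let x : Bool
\y._ : a -> Bool
  unify a -> Bool ~ Int -> b
  unify a ~ Int
  unify Bool ~ b
_ _ : Bool
  unify Bool ~ Bool
  unify Bool ~ Bool
  unify Bool ~ Bool
  unify Bool ~ Bool
  unify Bool ~ Bool
let v : Bool
let u : Int
u : Int
  unify Int ~ Int
  unify Int ~ Int
let z : Int
  unify Int ~ Int
z : Int
  unify Int ~ Int
  unify Int ~ Int
  unify Int ~ Int
  unify Int ~ Int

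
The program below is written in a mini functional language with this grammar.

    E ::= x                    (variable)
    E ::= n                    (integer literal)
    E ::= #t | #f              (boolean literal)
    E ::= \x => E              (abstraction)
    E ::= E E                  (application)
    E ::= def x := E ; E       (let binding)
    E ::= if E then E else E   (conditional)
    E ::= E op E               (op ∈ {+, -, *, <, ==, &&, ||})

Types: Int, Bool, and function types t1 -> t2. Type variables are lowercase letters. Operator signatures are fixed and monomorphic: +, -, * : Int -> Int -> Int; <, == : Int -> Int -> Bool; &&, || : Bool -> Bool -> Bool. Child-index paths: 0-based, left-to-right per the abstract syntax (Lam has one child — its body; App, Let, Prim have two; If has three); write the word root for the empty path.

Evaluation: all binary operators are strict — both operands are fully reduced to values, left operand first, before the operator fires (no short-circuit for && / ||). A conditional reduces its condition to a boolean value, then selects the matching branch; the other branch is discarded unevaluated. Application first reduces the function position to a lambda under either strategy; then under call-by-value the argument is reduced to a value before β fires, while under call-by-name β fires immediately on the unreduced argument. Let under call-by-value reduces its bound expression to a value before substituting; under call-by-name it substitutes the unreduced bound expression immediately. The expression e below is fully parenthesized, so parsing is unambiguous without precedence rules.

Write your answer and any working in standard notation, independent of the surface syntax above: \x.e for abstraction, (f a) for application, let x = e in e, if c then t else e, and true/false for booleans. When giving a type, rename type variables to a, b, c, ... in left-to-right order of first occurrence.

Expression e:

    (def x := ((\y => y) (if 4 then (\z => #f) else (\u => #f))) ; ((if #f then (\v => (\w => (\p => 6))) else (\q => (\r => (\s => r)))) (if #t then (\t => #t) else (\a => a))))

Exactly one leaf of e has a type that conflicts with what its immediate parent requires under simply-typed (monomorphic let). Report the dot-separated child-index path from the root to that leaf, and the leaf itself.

Derivation:
y : a
\y._ : a -> a
  unify Int ~ Bool
  FAIL: mismatch Int ~ Bool

Answer: 0.1.0 : 4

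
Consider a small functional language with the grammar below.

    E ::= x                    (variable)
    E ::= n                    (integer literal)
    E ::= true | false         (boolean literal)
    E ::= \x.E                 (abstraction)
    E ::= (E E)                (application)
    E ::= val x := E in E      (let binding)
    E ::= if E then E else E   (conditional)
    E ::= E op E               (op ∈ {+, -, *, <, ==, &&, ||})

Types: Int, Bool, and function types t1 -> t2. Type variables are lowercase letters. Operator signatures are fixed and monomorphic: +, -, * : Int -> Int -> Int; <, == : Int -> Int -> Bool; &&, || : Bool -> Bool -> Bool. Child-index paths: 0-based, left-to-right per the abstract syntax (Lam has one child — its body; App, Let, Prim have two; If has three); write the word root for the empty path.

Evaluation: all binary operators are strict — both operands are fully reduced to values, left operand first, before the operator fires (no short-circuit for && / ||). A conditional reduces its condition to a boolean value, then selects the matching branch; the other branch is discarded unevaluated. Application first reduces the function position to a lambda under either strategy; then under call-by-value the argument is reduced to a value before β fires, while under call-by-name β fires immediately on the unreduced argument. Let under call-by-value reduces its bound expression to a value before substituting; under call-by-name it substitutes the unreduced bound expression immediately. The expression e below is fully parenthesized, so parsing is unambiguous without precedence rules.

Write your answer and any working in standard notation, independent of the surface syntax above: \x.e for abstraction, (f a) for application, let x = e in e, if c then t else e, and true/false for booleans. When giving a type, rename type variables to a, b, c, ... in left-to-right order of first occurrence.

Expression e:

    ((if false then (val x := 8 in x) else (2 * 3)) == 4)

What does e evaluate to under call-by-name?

Trace:
step 0: ((if false then (let x = 8 in x) else (2 * 3)) == 4)
step 1: [if@0] ((2 * 3) == 4)
step 2: [delta@0] (6 == 4)
step 3: [delta@root] false

Answer: false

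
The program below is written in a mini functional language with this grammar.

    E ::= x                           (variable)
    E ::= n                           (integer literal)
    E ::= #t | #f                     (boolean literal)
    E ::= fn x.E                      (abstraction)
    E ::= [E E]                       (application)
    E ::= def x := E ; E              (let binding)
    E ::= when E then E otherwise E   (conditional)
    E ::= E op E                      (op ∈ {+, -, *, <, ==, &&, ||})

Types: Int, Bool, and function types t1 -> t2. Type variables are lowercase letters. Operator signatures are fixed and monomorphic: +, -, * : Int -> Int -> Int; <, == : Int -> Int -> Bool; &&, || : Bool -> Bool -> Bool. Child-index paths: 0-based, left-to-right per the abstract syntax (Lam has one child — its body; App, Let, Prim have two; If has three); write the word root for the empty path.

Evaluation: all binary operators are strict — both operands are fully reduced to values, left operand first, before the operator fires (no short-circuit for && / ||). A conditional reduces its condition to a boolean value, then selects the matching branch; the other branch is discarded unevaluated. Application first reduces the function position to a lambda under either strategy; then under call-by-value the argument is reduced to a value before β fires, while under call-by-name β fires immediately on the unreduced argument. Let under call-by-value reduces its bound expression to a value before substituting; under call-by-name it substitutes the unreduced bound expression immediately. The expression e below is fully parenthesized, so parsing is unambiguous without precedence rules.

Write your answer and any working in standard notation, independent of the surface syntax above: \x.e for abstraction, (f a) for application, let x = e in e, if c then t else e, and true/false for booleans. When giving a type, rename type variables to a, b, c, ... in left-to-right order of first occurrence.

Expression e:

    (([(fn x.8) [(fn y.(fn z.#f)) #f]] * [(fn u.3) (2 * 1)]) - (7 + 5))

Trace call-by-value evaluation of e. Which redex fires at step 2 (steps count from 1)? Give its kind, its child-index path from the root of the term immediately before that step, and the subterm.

Derivation:
step 0: ((((\x.8) ((\y.(\z.false)) false)) * ((\u.3) (2 * 1))) - (7 + 5))
step 1: [beta@0.0.1] ((((\x.8) (\z.false)) * ((\u.3) (2 * 1))) - (7 + 5))
step 2: [beta@0.0] ((8 * ((\u.3) (2 * 1))) - (7 + 5))

Answer: beta at 0.0 : ((\x.8) (\z.false))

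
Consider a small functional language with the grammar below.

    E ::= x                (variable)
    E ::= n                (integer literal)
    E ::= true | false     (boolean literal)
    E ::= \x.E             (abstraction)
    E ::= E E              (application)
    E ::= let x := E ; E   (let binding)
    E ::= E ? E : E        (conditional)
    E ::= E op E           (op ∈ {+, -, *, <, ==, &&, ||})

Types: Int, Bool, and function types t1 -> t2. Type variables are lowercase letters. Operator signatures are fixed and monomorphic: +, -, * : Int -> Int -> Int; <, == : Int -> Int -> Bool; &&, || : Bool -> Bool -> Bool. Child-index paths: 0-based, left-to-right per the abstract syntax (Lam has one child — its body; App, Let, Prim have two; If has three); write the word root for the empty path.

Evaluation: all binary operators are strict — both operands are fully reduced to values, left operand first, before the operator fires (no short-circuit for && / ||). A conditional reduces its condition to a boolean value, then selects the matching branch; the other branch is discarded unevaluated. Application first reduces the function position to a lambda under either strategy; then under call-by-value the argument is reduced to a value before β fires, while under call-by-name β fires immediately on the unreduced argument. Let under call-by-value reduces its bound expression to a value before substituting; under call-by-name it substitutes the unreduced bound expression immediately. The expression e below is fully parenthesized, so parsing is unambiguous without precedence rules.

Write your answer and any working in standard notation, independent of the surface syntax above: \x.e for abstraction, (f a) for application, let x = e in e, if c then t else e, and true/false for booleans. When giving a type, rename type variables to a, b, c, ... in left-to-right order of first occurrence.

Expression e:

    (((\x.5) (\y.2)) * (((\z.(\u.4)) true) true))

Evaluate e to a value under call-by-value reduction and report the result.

Working:
step 0: (((\x.5) (\y.2)) * (((\z.(\u.4)) true) true))
step 1: [beta@0] (5 * (((\z.(\u.4)) true) true))
step 2: [beta@1.0] (5 * ((\u.4) true))
step 3: [beta@1] (5 * 4)
step 4: [delta@root] 20

Answer: 20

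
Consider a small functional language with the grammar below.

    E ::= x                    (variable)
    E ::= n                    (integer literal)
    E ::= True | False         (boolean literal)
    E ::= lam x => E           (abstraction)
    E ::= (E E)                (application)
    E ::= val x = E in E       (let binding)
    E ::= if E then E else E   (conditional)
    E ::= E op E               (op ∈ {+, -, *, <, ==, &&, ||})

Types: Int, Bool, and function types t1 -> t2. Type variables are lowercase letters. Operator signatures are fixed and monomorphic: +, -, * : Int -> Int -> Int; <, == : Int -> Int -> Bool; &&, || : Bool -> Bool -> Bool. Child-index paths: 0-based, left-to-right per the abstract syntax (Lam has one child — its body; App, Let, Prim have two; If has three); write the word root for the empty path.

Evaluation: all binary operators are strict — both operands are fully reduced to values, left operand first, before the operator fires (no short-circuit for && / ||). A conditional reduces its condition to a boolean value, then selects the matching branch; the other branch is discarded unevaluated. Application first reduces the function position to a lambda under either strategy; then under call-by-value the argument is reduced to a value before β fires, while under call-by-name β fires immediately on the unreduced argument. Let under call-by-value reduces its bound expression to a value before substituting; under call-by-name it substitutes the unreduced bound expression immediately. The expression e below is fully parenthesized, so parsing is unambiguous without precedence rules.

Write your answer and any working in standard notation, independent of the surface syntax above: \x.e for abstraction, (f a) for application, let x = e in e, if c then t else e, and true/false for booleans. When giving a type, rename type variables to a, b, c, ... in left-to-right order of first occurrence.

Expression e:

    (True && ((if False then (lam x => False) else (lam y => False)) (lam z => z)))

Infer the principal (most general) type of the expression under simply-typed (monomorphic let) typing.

Working:
  unify Bool ~ Bool
  unify Bool ~ Bool
\x._ : a -> Bool
\y._ : b -> Bool
  unify a -> Bool ~ b -> Bool
  unify a ~ b
  unify Bool ~ Bool
z : c
\z._ : c -> c
  unify b -> Bool ~ (c -> c) -> d
  unify b ~ c -> c
  unify Bool ~ d
_ _ : Bool
  unify Bool ~ Bool

Answer: Bool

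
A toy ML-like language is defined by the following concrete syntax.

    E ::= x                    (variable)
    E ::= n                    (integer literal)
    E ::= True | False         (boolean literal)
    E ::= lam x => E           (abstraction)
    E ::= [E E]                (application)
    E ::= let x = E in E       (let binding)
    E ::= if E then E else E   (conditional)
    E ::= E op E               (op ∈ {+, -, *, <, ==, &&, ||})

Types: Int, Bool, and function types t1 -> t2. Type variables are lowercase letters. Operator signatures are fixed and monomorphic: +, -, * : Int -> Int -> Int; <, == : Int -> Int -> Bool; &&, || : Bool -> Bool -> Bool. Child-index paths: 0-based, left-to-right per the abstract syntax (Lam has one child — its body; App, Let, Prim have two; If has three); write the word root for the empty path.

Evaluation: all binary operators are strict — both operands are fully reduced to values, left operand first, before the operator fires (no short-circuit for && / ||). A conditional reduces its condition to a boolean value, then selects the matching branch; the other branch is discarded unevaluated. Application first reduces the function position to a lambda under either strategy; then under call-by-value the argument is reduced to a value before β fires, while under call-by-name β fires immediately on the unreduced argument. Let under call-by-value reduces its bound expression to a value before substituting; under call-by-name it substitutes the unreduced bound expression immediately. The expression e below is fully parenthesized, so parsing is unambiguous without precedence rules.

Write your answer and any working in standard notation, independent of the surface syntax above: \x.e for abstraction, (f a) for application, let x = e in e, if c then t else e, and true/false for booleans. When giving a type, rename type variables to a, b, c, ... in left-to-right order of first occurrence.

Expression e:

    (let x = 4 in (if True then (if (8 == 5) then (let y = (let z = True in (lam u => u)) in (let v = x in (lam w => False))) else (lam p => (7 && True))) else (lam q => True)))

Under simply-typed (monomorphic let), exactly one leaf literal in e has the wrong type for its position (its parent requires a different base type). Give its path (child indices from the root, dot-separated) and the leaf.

Derivation:
let x : Int
  unify Bool ~ Bool
  unify Int ~ Int
  unify Int ~ Int
  unify Bool ~ Bool
let z : Bool
u : a
\u._ : a -> a
let y : a -> a
x : Int
let v : Int
\w._ : b -> Bool
  unify Int ~ Bool
  FAIL: mismatch Int ~ Bool

Answer: 1.1.2.0.0 : 7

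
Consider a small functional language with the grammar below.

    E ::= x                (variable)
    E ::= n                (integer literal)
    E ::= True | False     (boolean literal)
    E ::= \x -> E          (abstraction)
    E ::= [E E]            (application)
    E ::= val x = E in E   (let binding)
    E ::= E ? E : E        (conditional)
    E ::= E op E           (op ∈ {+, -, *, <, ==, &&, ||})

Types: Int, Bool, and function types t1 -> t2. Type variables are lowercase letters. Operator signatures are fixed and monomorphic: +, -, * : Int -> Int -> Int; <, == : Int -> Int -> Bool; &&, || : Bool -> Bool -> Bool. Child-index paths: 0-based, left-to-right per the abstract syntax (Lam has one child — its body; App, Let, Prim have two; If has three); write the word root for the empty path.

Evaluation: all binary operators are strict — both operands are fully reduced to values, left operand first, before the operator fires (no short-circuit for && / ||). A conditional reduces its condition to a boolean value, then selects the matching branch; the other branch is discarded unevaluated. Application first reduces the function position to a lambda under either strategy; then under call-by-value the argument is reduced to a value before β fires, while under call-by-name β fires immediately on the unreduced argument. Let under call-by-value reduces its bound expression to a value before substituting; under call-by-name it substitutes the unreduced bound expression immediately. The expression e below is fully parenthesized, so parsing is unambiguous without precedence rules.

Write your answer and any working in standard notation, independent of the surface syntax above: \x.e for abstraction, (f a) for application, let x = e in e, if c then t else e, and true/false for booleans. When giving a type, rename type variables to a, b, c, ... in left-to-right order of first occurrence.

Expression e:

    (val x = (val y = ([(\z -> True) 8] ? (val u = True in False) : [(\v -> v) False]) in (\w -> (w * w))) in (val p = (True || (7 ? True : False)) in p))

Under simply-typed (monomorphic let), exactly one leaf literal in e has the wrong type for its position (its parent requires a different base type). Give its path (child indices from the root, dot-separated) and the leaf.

Trace:
\z._ : a -> Bool
  unify a -> Bool ~ Int -> b
  unify a ~ Int
  unify Bool ~ b
_ _ : Bool
  unify Bool ~ Bool
let u : Bool
v : c
\v._ : c -> c
  unify c -> c ~ Bool -> d
  unify c ~ Bool
  unify Bool ~ d
_ _ : Bool
  unify Bool ~ Bool
let y : Bool
w : e
  unify e ~ Int
w : Int
  unify Int ~ Int
\w._ : Int -> Int
let x : Int -> Int
  unify Bool ~ Bool
  unify Int ~ Bool
  FAIL: mismatch Int ~ Bool

Answer: 1.0.1.0 : 7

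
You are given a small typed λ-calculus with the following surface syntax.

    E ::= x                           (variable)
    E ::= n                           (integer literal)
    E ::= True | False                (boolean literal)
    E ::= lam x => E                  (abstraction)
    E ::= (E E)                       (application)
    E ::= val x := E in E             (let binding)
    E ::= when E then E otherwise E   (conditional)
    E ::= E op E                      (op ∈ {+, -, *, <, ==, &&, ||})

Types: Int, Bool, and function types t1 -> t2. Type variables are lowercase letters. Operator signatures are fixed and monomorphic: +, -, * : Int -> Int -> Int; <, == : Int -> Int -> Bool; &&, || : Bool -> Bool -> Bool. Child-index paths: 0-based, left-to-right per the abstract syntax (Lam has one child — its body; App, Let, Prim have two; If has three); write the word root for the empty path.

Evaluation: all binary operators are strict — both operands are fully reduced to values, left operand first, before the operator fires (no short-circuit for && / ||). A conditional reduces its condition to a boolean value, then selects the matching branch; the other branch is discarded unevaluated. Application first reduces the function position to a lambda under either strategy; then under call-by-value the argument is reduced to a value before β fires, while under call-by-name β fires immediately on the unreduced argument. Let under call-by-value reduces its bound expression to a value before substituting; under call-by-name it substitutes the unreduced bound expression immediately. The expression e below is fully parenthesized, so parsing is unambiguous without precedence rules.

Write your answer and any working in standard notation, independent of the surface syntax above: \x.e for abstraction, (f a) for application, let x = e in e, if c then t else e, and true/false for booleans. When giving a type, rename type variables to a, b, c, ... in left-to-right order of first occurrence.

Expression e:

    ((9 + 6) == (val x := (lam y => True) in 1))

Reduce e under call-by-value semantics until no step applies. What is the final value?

Answer: false

Working:
step 0: ((9 + 6) == (let x = (\y.true) in 1))
step 1: [delta@0] (15 == (let x = (\y.true) in 1))
step 2: [let@1] (15 == 1)
step 3: [delta@root] false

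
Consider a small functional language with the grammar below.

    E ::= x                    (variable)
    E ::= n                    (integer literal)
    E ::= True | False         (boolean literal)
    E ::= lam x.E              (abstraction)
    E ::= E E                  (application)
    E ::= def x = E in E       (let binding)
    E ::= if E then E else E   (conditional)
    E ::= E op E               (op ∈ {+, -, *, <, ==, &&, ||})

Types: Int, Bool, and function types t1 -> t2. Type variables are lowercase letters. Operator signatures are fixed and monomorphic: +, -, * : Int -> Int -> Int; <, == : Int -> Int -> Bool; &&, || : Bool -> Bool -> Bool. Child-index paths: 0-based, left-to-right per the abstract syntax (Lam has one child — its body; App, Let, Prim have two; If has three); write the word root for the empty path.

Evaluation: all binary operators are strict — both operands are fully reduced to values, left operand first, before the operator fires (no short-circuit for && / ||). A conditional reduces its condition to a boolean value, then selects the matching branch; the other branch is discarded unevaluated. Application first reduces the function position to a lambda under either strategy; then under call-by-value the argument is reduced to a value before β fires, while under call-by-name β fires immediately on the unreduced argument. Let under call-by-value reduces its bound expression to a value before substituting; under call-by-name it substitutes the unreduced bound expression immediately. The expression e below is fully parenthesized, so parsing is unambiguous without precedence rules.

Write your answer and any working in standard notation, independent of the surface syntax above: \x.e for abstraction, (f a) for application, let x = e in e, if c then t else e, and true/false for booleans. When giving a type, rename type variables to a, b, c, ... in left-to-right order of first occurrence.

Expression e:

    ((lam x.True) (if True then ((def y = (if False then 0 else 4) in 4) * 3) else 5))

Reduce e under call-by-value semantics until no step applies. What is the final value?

Answer: true

Working:
step 0: ((\x.true) (if true then ((let y = (if false then 0 else 4) in 4) * 3) else 5))
step 1: [if@1] ((\x.true) ((let y = (if false then 0 else 4) in 4) * 3))
step 2: [if@1.0.0] ((\x.true) ((let y = 4 in 4) * 3))
step 3: [let@1.0] ((\x.true) (4 * 3))
step 4: [delta@1] ((\x.true) 12)
step 5: [beta@root] true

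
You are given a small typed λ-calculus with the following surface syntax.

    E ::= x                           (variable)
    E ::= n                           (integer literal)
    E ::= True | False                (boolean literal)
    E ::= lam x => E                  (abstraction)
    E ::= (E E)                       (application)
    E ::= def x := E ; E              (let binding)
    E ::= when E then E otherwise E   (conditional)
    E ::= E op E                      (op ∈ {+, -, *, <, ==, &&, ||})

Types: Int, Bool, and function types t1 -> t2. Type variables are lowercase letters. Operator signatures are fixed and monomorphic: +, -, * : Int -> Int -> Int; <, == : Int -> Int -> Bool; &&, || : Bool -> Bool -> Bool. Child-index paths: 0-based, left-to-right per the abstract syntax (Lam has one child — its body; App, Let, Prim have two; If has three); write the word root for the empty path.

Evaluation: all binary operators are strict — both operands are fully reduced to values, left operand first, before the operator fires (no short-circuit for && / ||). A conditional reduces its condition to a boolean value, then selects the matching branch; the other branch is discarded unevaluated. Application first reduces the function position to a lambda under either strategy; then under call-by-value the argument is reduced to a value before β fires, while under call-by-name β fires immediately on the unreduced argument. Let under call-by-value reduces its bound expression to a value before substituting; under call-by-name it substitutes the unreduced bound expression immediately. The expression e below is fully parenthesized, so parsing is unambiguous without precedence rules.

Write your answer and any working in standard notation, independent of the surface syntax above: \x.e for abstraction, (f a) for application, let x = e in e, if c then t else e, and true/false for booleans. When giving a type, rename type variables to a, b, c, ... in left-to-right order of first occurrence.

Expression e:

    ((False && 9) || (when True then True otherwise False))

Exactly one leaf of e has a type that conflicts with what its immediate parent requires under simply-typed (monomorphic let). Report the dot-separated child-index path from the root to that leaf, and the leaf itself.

Working:
  unify Bool ~ Bool
  unify Int ~ Bool
  FAIL: mismatch Int ~ Bool

Answer: 0.1 : 9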